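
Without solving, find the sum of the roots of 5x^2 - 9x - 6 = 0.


By Vieta's formulas for ax^2 + bx + c = 0:
  Sum of roots = -b/a
  Product of roots = c/a

Here a = 5, b = -9, c = -6
Sum = -(-9)/5 = 9/5
Product = -6/5 = -6/5

Sum = 9/5


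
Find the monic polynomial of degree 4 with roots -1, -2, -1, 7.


A monic polynomial with roots -1, -2, -1, 7 is:
p(x) = (x + 1)(x + 2)(x + 1)(x - 7)
After multiplying by (x + 1): x + 1
After multiplying by (x + 2): x^2 + 3x + 2
After multiplying by (x + 1): x^3 + 4x^2 + 5x + 2
After multiplying by (x - 7): x^4 - 3x^3 - 23x^2 - 33x - 14

x^4 - 3x^3 - 23x^2 - 33x - 14


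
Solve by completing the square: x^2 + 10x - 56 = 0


Start: x^2 + 10x - 56 = 0
Move constant: x^2 + 10x = 56
Half of 10 is 5, squared is 25
Add 25 to both sides: x^2 + 10x + 25 = 81
(x + 5)^2 = 81
x + 5 = ±9
x = -5 + 9 = 4 or x = -5 - 9 = -14

x = -14, x = 4


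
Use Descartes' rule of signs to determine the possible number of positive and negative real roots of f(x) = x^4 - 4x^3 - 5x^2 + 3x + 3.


Descartes' rule of signs:

For positive roots, count sign changes in f(x) = x^4 - 4x^3 - 5x^2 + 3x + 3:
Signs of coefficients: +, -, -, +, +
Number of sign changes: 2
Possible positive real roots: 2, 0

For negative roots, examine f(-x) = x^4 + 4x^3 - 5x^2 - 3x + 3:
Signs of coefficients: +, +, -, -, +
Number of sign changes: 2
Possible negative real roots: 2, 0

Positive roots: 2 or 0; Negative roots: 2 or 0


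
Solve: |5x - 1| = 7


An absolute value equation |expr| = 7 gives two cases:
Case 1: 5x - 1 = 7
  5x = 8, so x = 8/5
Case 2: 5x - 1 = -7
  5x = -6, so x = -6/5

x = -6/5, x = 8/5


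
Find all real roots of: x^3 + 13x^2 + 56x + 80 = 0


Let p(x) = x^3 + 13x^2 + 56x + 80. By the rational root theorem (leading coefficient 1), any rational root is an integer divisor of 80: try ±1, ±2, ... in turn.
Test x = 1: value = 150 ≠ 0.
Test x = -1: value = 36 ≠ 0.
Test x = 2: value = 252 ≠ 0.
Test x = -2: value = 12 ≠ 0.
Test x = 4: value = 576 ≠ 0.
Test x = -4: value = 0 ✓, so (x + 4) is a factor.
Synthetic division by (x + 4): bring down 1; 1(-4) + 13 = 9; 9(-4) + 56 = 20; 20(-4) + 80 = 0 → quotient x^2 + 9x + 20, remainder 0.
Solve the quadratic x^2 + 9x + 20 = 0: discriminant = 9^2 - 4(1)(20) = 81 - 80 = 1.
sqrt(1) = 1, so x = (-9 ± 1)/2: x = -4 or x = -5.

x = -5, x = -4 (multiplicity 2)


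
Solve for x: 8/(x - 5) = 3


Multiply both sides by (x - 5): 8 = 3(x - 5)
Distribute: 8 = 3x - 15
3x = 8 + 15 = 23
x = 23/3

x = 23/3


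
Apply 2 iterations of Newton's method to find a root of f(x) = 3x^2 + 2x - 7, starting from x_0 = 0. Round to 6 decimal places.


Newton's method: x_(n+1) = x_n - f(x_n)/f'(x_n)
f(x) = 3x^2 + 2x - 7
f'(x) = 6x + 2

Iteration 1:
  f(0.000000) = -7.000000
  f'(0.000000) = 2.000000
  x_1 = 0.000000 - (-7.000000)/(2.000000) = 3.500000

Iteration 2:
  f(3.500000) = 36.750000
  f'(3.500000) = 23.000000
  x_2 = 3.500000 - (36.750000)/(23.000000) = 1.902174

x_2 = 1.902174


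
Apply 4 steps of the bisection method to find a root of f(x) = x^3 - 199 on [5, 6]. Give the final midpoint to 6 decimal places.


f(x) = x^3 - 199
f(5) = -74 < 0
f(6) = 17 > 0

Step 1: midpoint = (5.000000 + 6.000000)/2 = 5.500000
  f(5.500000) = -32.625000
  f(mid) < 0, so root is in [5.500000, 6.000000]

Step 2: midpoint = (5.500000 + 6.000000)/2 = 5.750000
  f(5.750000) = -8.890625
  f(mid) < 0, so root is in [5.750000, 6.000000]

Step 3: midpoint = (5.750000 + 6.000000)/2 = 5.875000
  f(5.875000) = 3.779297
  f(mid) > 0, so root is in [5.750000, 5.875000]

Step 4: midpoint = (5.750000 + 5.875000)/2 = 5.812500
  f(5.812500) = -2.623779
  f(mid) < 0, so root is in [5.812500, 5.875000]

midpoint = 5.812500


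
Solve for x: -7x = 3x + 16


Starting with: -7x = 3x + 16
Move all x terms to left: (-7 - 3)x = 16 - 0
Simplify: -10x = 16
Divide both sides by -10: x = -8/5

x = -8/5


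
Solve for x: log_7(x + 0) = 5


Convert to exponential form: x + 0 = 7^5 = 16807
x = 16807 - 0 = 16807
Check: log_7(16807 + 0) = log_7(16807) = log_7(16807) = 5 ✓

x = 16807


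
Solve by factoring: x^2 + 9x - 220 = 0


We need two numbers that multiply to -220 and add to 9.
Those numbers are -11 and 20 (since (-11) * 20 = -220 and (-11) + 20 = 9).
So x^2 + 9x - 220 = (x - 11)(x + 20) = 0
Setting each factor to zero: x = 11 or x = -20

x = -20, x = 11


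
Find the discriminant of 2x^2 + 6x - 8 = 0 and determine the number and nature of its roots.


For ax^2 + bx + c = 0, discriminant D = b^2 - 4ac
Here a = 2, b = 6, c = -8
D = (6)^2 - 4(2)(-8) = 36 + 64 = 100

D = 100 > 0 and is a perfect square (sqrt = 10)
The equation has 2 distinct real rational roots.

Discriminant = 100, 2 distinct real rational roots


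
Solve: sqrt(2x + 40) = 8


Square both sides: 2x + 40 = 8^2 = 64
2x = 64 - 40 = 24
x = 12
Check: sqrt(2*12 + 40) = sqrt(64) = 8 ✓

x = 12


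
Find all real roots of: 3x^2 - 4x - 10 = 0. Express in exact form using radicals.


Using the quadratic formula: x = (-b ± sqrt(b^2 - 4ac)) / (2a)
Here a = 3, b = -4, c = -10
Discriminant = b^2 - 4ac = (-4)^2 - 4(3)(-10) = 16 + 120 = 136
Since discriminant = 136 > 0, there are two real roots.
x = (4 ± 2*sqrt(34)) / 6
Simplifying: x = (2 ± sqrt(34)) / 3
Numerically: x ≈ 2.6103 or x ≈ -1.2770

x = (2 + sqrt(34)) / 3 or x = (2 - sqrt(34)) / 3


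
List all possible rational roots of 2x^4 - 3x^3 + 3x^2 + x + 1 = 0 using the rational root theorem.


Rational root theorem: possible roots are ±p/q where:
  p divides the constant term (1): p ∈ {1}
  q divides the leading coefficient (2): q ∈ {1, 2}

All possible rational roots: -1, -1/2, 1/2, 1

-1, -1/2, 1/2, 1


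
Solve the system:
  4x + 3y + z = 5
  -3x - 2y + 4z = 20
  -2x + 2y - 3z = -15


Using Cramer's rule. Expand each determinant along the first row.
D  = 4*[(-2)*(-3) - 4*2] - 3*[(-3)*(-3) - 4*(-2)] + 1*[(-3)*2 - (-2)*(-2)]
  = 4*(-2) - 3*(17) + 1*(-10) = -69
Dx = 5*[(-2)*(-3) - 4*2] - 3*[20*(-3) - 4*(-15)] + 1*[20*2 - (-2)*(-15)]
  = 5*(-2) - 3*(0) + 1*(10) = 0
Dy = 4*[20*(-3) - 4*(-15)] - 5*[(-3)*(-3) - 4*(-2)] + 1*[(-3)*(-15) - 20*(-2)]
  = 4*(0) - 5*(17) + 1*(85) = 0
Dz = 4*[(-2)*(-15) - 20*2] - 3*[(-3)*(-15) - 20*(-2)] + 5*[(-3)*2 - (-2)*(-2)]
  = 4*(-10) - 3*(85) + 5*(-10) = -345
x = Dx/D = 0/-69 = 0, y = Dy/D = 0/-69 = 0, z = Dz/D = -345/-69 = 5
Check eq1: (4)(0) + (3)(0) + (1)(5) = 5 = 5 ✓
Check eq2: (-3)(0) + (-2)(0) + (4)(5) = 20 = 20 ✓
Check eq3: (-2)(0) + (2)(0) + (-3)(5) = -15 = -15 ✓

x = 0, y = 0, z = 5


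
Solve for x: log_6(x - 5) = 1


Convert to exponential form: x - 5 = 6^1 = 6
x = 6 + 5 = 11
Check: log_6(11 - 5) = log_6(6) = log_6(6) = 1 ✓

x = 11


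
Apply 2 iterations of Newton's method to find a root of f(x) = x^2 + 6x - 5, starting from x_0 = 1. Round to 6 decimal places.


Newton's method: x_(n+1) = x_n - f(x_n)/f'(x_n)
f(x) = x^2 + 6x - 5
f'(x) = 2x + 6

Iteration 1:
  f(1.000000) = 2.000000
  f'(1.000000) = 8.000000
  x_1 = 1.000000 - (2.000000)/(8.000000) = 0.750000

Iteration 2:
  f(0.750000) = 0.062500
  f'(0.750000) = 7.500000
  x_2 = 0.750000 - (0.062500)/(7.500000) = 0.741667

x_2 = 0.741667


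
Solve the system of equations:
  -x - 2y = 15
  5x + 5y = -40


Using Cramer's rule:
Determinant D = (-1)(5) - (5)(-2) = -5 + 10 = 5
Dx = (15)(5) - (-40)(-2) = 75 - 80 = -5
Dy = (-1)(-40) - (5)(15) = 40 - 75 = -35
x = Dx/D = -5/5 = -1
y = Dy/D = -35/5 = -7

x = -1, y = -7


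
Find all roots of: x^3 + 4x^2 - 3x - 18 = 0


Let p(x) = x^3 + 4x^2 - 3x - 18. By the rational root theorem (leading coefficient 1), any rational root is an integer divisor of 18: try ±1, ±2, ... in turn.
Test x = 1: value = -16 ≠ 0.
Test x = -1: value = -12 ≠ 0.
Test x = 2: value = 0 ✓, so (x - 2) is a factor.
Synthetic division by (x - 2): bring down 1; 1(2) + 4 = 6; 6(2) - 3 = 9; 9(2) - 18 = 0 → quotient x^2 + 6x + 9, remainder 0.
Solve the quadratic x^2 + 6x + 9 = 0: discriminant = 6^2 - 4(1)(9) = 36 - 36 = 0.
Discriminant = 0, so a double root: x = -6/2 = -3.
Collecting all roots found:

x = -3 (multiplicity 2), x = 2


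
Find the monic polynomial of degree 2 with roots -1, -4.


A monic polynomial with roots -1, -4 is:
p(x) = (x + 1)(x + 4)
After multiplying by (x + 1): x + 1
After multiplying by (x + 4): x^2 + 5x + 4

x^2 + 5x + 4


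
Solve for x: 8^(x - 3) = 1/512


Express both sides with the same base.
1/512 = 8^(-3)
Since the bases match, equate exponents: x - 3 = -3
So x = -3 - (-3) = 0

x = 0


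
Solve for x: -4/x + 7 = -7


Subtract 7 from both sides: -4/x = -14
Multiply both sides by x: -4 = -14 * x
Divide by -14: x = 2/7

x = 2/7


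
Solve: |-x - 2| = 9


An absolute value equation |expr| = 9 gives two cases:
Case 1: -x - 2 = 9
  -x = 11, so x = -11
Case 2: -x - 2 = -9
  -x = -7, so x = 7

x = -11, x = 7


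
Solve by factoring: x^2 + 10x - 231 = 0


We need two numbers that multiply to -231 and add to 10.
Those numbers are -11 and 21 (since (-11) * 21 = -231 and (-11) + 21 = 10).
So x^2 + 10x - 231 = (x - 11)(x + 21) = 0
Setting each factor to zero: x = 11 or x = -21

x = -21, x = 11


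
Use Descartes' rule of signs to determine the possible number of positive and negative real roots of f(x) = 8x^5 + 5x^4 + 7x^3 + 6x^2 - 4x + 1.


Descartes' rule of signs:

For positive roots, count sign changes in f(x) = 8x^5 + 5x^4 + 7x^3 + 6x^2 - 4x + 1:
Signs of coefficients: +, +, +, +, -, +
Number of sign changes: 2
Possible positive real roots: 2, 0

For negative roots, examine f(-x) = -8x^5 + 5x^4 - 7x^3 + 6x^2 + 4x + 1:
Signs of coefficients: -, +, -, +, +, +
Number of sign changes: 3
Possible negative real roots: 3, 1

Positive roots: 2 or 0; Negative roots: 3 or 1


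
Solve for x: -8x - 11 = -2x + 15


Starting with: -8x - 11 = -2x + 15
Move all x terms to left: (-8 + 2)x = 15 + 11
Simplify: -6x = 26
Divide both sides by -6: x = -13/3

x = -13/3


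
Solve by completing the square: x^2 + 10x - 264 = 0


Start: x^2 + 10x - 264 = 0
Move constant: x^2 + 10x = 264
Half of 10 is 5, squared is 25
Add 25 to both sides: x^2 + 10x + 25 = 289
(x + 5)^2 = 289
x + 5 = ±17
x = -5 + 17 = 12 or x = -5 - 17 = -22

x = -22, x = 12


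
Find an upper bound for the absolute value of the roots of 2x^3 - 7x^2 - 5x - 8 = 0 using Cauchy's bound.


Cauchy's bound: all roots r satisfy |r| <= 1 + max(|a_i/a_n|) for i = 0,...,n-1
where a_n is the leading coefficient.

Coefficients: [2, -7, -5, -8]
Leading coefficient a_n = 2
Ratios |a_i/a_n|: 7/2, 5/2, 4
Maximum ratio: 4
Cauchy's bound: |r| <= 1 + 4 = 5

Upper bound = 5


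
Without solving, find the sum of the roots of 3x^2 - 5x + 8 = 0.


By Vieta's formulas for ax^2 + bx + c = 0:
  Sum of roots = -b/a
  Product of roots = c/a

Here a = 3, b = -5, c = 8
Sum = -(-5)/3 = 5/3
Product = 8/3 = 8/3

Sum = 5/3


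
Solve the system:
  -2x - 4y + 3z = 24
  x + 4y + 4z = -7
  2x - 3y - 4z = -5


Using Cramer's rule. Expand each determinant along the first row.
D  = (-2)*[4*(-4) - 4*(-3)] - (-4)*[1*(-4) - 4*2] + 3*[1*(-3) - 4*2]
  = (-2)*(-4) - (-4)*(-12) + 3*(-11) = -73
Dx = 24*[4*(-4) - 4*(-3)] - (-4)*[(-7)*(-4) - 4*(-5)] + 3*[(-7)*(-3) - 4*(-5)]
  = 24*(-4) - (-4)*(48) + 3*(41) = 219
Dy = (-2)*[(-7)*(-4) - 4*(-5)] - 24*[1*(-4) - 4*2] + 3*[1*(-5) - (-7)*2]
  = (-2)*(48) - 24*(-12) + 3*(9) = 219
Dz = (-2)*[4*(-5) - (-7)*(-3)] - (-4)*[1*(-5) - (-7)*2] + 24*[1*(-3) - 4*2]
  = (-2)*(-41) - (-4)*(9) + 24*(-11) = -146
x = Dx/D = 219/-73 = -3, y = Dy/D = 219/-73 = -3, z = Dz/D = -146/-73 = 2
Check eq1: (-2)(-3) + (-4)(-3) + (3)(2) = 24 = 24 ✓
Check eq2: (1)(-3) + (4)(-3) + (4)(2) = -7 = -7 ✓
Check eq3: (2)(-3) + (-3)(-3) + (-4)(2) = -5 = -5 ✓

x = -3, y = -3, z = 2


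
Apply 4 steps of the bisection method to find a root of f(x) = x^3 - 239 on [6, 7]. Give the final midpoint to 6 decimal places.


f(x) = x^3 - 239
f(6) = -23 < 0
f(7) = 104 > 0

Step 1: midpoint = (6.000000 + 7.000000)/2 = 6.500000
  f(6.500000) = 35.625000
  f(mid) > 0, so root is in [6.000000, 6.500000]

Step 2: midpoint = (6.000000 + 6.500000)/2 = 6.250000
  f(6.250000) = 5.140625
  f(mid) > 0, so root is in [6.000000, 6.250000]

Step 3: midpoint = (6.000000 + 6.250000)/2 = 6.125000
  f(6.125000) = -9.216797
  f(mid) < 0, so root is in [6.125000, 6.250000]

Step 4: midpoint = (6.125000 + 6.250000)/2 = 6.187500
  f(6.187500) = -2.110596
  f(mid) < 0, so root is in [6.187500, 6.250000]

midpoint = 6.187500


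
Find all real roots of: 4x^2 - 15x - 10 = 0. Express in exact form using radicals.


Using the quadratic formula: x = (-b ± sqrt(b^2 - 4ac)) / (2a)
Here a = 4, b = -15, c = -10
Discriminant = b^2 - 4ac = (-15)^2 - 4(4)(-10) = 225 + 160 = 385
Since discriminant = 385 > 0, there are two real roots.
x = (15 ± sqrt(385)) / 8
Numerically: x ≈ 4.3277 or x ≈ -0.5777

x = (15 + sqrt(385)) / 8 or x = (15 - sqrt(385)) / 8


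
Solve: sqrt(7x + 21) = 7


Square both sides: 7x + 21 = 7^2 = 49
7x = 49 - 21 = 28
x = 4
Check: sqrt(7*4 + 21) = sqrt(49) = 7 ✓

x = 4


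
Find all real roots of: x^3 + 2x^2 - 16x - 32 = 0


Let p(x) = x^3 + 2x^2 - 16x - 32. By the rational root theorem (leading coefficient 1), any rational root is an integer divisor of 32: try ±1, ±2, ... in turn.
Test x = 1: value = -45 ≠ 0.
Test x = -1: value = -15 ≠ 0.
Test x = 2: value = -48 ≠ 0.
Test x = -2: value = 0 ✓, so (x + 2) is a factor.
Synthetic division by (x + 2): bring down 1; 1(-2) + 2 = 0; 0(-2) - 16 = -16; (-16)(-2) - 32 = 0 → quotient x^2 - 16, remainder 0.
Solve the quadratic x^2 - 16 = 0: discriminant = 0^2 - 4(1)(-16) = 0 + 64 = 64.
sqrt(64) = 8, so x = (0 ± 8)/2: x = 4 or x = -4.

x = -4, x = -2, x = 4


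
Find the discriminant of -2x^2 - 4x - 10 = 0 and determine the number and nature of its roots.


For ax^2 + bx + c = 0, discriminant D = b^2 - 4ac
Here a = -2, b = -4, c = -10
D = (-4)^2 - 4(-2)(-10) = 16 - 80 = -64

D = -64 < 0
The equation has no real roots (2 complex conjugate roots).

Discriminant = -64, no real roots (2 complex conjugate roots)


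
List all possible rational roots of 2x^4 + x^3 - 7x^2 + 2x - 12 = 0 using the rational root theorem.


Rational root theorem: possible roots are ±p/q where:
  p divides the constant term (-12): p ∈ {1, 2, 3, 4, 6, 12}
  q divides the leading coefficient (2): q ∈ {1, 2}

All possible rational roots: -12, -6, -4, -3, -2, -3/2, -1, -1/2, 1/2, 1, 3/2, 2, 3, 4, 6, 12

-12, -6, -4, -3, -2, -3/2, -1, -1/2, 1/2, 1, 3/2, 2, 3, 4, 6, 12


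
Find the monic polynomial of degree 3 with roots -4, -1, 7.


A monic polynomial with roots -4, -1, 7 is:
p(x) = (x + 4)(x + 1)(x - 7)
After multiplying by (x + 4): x + 4
After multiplying by (x + 1): x^2 + 5x + 4
After multiplying by (x - 7): x^3 - 2x^2 - 31x - 28

x^3 - 2x^2 - 31x - 28


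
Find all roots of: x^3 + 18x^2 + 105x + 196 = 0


Let p(x) = x^3 + 18x^2 + 105x + 196. By the rational root theorem (leading coefficient 1), any rational root is an integer divisor of 196: try ±1, ±2, ... in turn.
Test x = 1: value = 320 ≠ 0.
Test x = -1: value = 108 ≠ 0.
Test x = 2: value = 486 ≠ 0.
Test x = -2: value = 50 ≠ 0.
Test x = 4: value = 968 ≠ 0.
Test x = -4: value = 0 ✓, so (x + 4) is a factor.
Synthetic division by (x + 4): bring down 1; 1(-4) + 18 = 14; 14(-4) + 105 = 49; 49(-4) + 196 = 0 → quotient x^2 + 14x + 49, remainder 0.
Solve the quadratic x^2 + 14x + 49 = 0: discriminant = 14^2 - 4(1)(49) = 196 - 196 = 0.
Discriminant = 0, so a double root: x = -14/2 = -7.
Collecting all roots found:

x = -7 (multiplicity 2), x = -4


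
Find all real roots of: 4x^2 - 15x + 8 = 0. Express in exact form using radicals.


Using the quadratic formula: x = (-b ± sqrt(b^2 - 4ac)) / (2a)
Here a = 4, b = -15, c = 8
Discriminant = b^2 - 4ac = (-15)^2 - 4(4)(8) = 225 - 128 = 97
Since discriminant = 97 > 0, there are two real roots.
x = (15 ± sqrt(97)) / 8
Numerically: x ≈ 3.1061 or x ≈ 0.6439

x = (15 + sqrt(97)) / 8 or x = (15 - sqrt(97)) / 8


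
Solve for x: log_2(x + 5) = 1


Convert to exponential form: x + 5 = 2^1 = 2
x = 2 - 5 = -3
Check: log_2(-3 + 5) = log_2(2) = log_2(2) = 1 ✓

x = -3


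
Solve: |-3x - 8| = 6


An absolute value equation |expr| = 6 gives two cases:
Case 1: -3x - 8 = 6
  -3x = 14, so x = -14/3
Case 2: -3x - 8 = -6
  -3x = 2, so x = -2/3

x = -14/3, x = -2/3


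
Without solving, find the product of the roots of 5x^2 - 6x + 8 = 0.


By Vieta's formulas for ax^2 + bx + c = 0:
  Sum of roots = -b/a
  Product of roots = c/a

Here a = 5, b = -6, c = 8
Sum = -(-6)/5 = 6/5
Product = 8/5 = 8/5

Product = 8/5


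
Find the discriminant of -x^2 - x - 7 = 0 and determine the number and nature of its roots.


For ax^2 + bx + c = 0, discriminant D = b^2 - 4ac
Here a = -1, b = -1, c = -7
D = (-1)^2 - 4(-1)(-7) = 1 - 28 = -27

D = -27 < 0
The equation has no real roots (2 complex conjugate roots).

Discriminant = -27, no real roots (2 complex conjugate roots)


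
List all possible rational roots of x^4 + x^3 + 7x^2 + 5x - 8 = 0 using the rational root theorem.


Rational root theorem: possible roots are ±p/q where:
  p divides the constant term (-8): p ∈ {1, 2, 4, 8}
  q divides the leading coefficient (1): q ∈ {1}

All possible rational roots: -8, -4, -2, -1, 1, 2, 4, 8

-8, -4, -2, -1, 1, 2, 4, 8


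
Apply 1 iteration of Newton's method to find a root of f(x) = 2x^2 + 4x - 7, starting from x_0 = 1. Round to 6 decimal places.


Newton's method: x_(n+1) = x_n - f(x_n)/f'(x_n)
f(x) = 2x^2 + 4x - 7
f'(x) = 4x + 4

Iteration 1:
  f(1.000000) = -1.000000
  f'(1.000000) = 8.000000
  x_1 = 1.000000 - (-1.000000)/(8.000000) = 1.125000

x_1 = 1.125000


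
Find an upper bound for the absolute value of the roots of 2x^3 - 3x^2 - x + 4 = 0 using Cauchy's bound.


Cauchy's bound: all roots r satisfy |r| <= 1 + max(|a_i/a_n|) for i = 0,...,n-1
where a_n is the leading coefficient.

Coefficients: [2, -3, -1, 4]
Leading coefficient a_n = 2
Ratios |a_i/a_n|: 3/2, 1/2, 2
Maximum ratio: 2
Cauchy's bound: |r| <= 1 + 2 = 3

Upper bound = 3


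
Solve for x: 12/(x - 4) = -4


Multiply both sides by (x - 4): 12 = -4(x - 4)
Distribute: 12 = -4x + 16
-4x = 12 - 16 = -4
x = 1

x = 1


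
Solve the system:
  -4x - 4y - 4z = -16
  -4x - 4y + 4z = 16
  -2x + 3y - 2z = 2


Using Cramer's rule. Expand each determinant along the first row.
D  = (-4)*[(-4)*(-2) - 4*3] - (-4)*[(-4)*(-2) - 4*(-2)] + (-4)*[(-4)*3 - (-4)*(-2)]
  = (-4)*(-4) - (-4)*(16) + (-4)*(-20) = 160
Dx = (-16)*[(-4)*(-2) - 4*3] - (-4)*[16*(-2) - 4*2] + (-4)*[16*3 - (-4)*2]
  = (-16)*(-4) - (-4)*(-40) + (-4)*(56) = -320
Dy = (-4)*[16*(-2) - 4*2] - (-16)*[(-4)*(-2) - 4*(-2)] + (-4)*[(-4)*2 - 16*(-2)]
  = (-4)*(-40) - (-16)*(16) + (-4)*(24) = 320
Dz = (-4)*[(-4)*2 - 16*3] - (-4)*[(-4)*2 - 16*(-2)] + (-16)*[(-4)*3 - (-4)*(-2)]
  = (-4)*(-56) - (-4)*(24) + (-16)*(-20) = 640
x = Dx/D = -320/160 = -2, y = Dy/D = 320/160 = 2, z = Dz/D = 640/160 = 4
Check eq1: (-4)(-2) + (-4)(2) + (-4)(4) = -16 = -16 ✓
Check eq2: (-4)(-2) + (-4)(2) + (4)(4) = 16 = 16 ✓
Check eq3: (-2)(-2) + (3)(2) + (-2)(4) = 2 = 2 ✓

x = -2, y = 2, z = 4


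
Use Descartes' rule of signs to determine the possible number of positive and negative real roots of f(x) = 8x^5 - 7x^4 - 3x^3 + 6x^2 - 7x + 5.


Descartes' rule of signs:

For positive roots, count sign changes in f(x) = 8x^5 - 7x^4 - 3x^3 + 6x^2 - 7x + 5:
Signs of coefficients: +, -, -, +, -, +
Number of sign changes: 4
Possible positive real roots: 4, 2, 0

For negative roots, examine f(-x) = -8x^5 - 7x^4 + 3x^3 + 6x^2 + 7x + 5:
Signs of coefficients: -, -, +, +, +, +
Number of sign changes: 1
Possible negative real roots: 1

Positive roots: 4 or 2 or 0; Negative roots: 1


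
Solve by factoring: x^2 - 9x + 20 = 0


We need two numbers that multiply to 20 and add to -9.
Those numbers are -4 and -5 (since (-4) * (-5) = 20 and (-4) + (-5) = -9).
So x^2 - 9x + 20 = (x - 4)(x - 5) = 0
Setting each factor to zero: x = 4 or x = 5

x = 4, x = 5


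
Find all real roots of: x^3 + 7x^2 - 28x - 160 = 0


Let p(x) = x^3 + 7x^2 - 28x - 160. By the rational root theorem (leading coefficient 1), any rational root is an integer divisor of 160: try ±1, ±2, ... in turn.
Test x = 1: value = -180 ≠ 0.
Test x = -1: value = -126 ≠ 0.
Test x = 2: value = -180 ≠ 0.
Test x = -2: value = -84 ≠ 0.
Test x = 4: value = -96 ≠ 0.
Test x = -4: value = 0 ✓, so (x + 4) is a factor.
Synthetic division by (x + 4): bring down 1; 1(-4) + 7 = 3; 3(-4) - 28 = -40; (-40)(-4) - 160 = 0 → quotient x^2 + 3x - 40, remainder 0.
Solve the quadratic x^2 + 3x - 40 = 0: discriminant = 3^2 - 4(1)(-40) = 9 + 160 = 169.
sqrt(169) = 13, so x = (-3 ± 13)/2: x = 5 or x = -8.

x = -8, x = -4, x = 5


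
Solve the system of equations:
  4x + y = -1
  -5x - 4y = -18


Using Cramer's rule:
Determinant D = (4)(-4) - (-5)(1) = -16 + 5 = -11
Dx = (-1)(-4) - (-18)(1) = 4 + 18 = 22
Dy = (4)(-18) - (-5)(-1) = -72 - 5 = -77
x = Dx/D = 22/-11 = -2
y = Dy/D = -77/-11 = 7

x = -2, y = 7


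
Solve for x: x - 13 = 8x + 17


Starting with: x - 13 = 8x + 17
Move all x terms to left: (1 - 8)x = 17 + 13
Simplify: -7x = 30
Divide both sides by -7: x = -30/7

x = -30/7


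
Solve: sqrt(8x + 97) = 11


Square both sides: 8x + 97 = 11^2 = 121
8x = 121 - 97 = 24
x = 3
Check: sqrt(8*3 + 97) = sqrt(121) = 11 ✓

x = 3


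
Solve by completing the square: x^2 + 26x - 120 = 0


Start: x^2 + 26x - 120 = 0
Move constant: x^2 + 26x = 120
Half of 26 is 13, squared is 169
Add 169 to both sides: x^2 + 26x + 169 = 289
(x + 13)^2 = 289
x + 13 = ±17
x = -13 + 17 = 4 or x = -13 - 17 = -30

x = -30, x = 4


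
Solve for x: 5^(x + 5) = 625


Express both sides with the same base.
625 = 5^4
Since the bases match, equate exponents: x + 5 = 4
So x = 4 - (5) = -1

x = -1


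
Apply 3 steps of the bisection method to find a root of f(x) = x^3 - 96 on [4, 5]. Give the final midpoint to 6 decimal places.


f(x) = x^3 - 96
f(4) = -32 < 0
f(5) = 29 > 0

Step 1: midpoint = (4.000000 + 5.000000)/2 = 4.500000
  f(4.500000) = -4.875000
  f(mid) < 0, so root is in [4.500000, 5.000000]

Step 2: midpoint = (4.500000 + 5.000000)/2 = 4.750000
  f(4.750000) = 11.171875
  f(mid) > 0, so root is in [4.500000, 4.750000]

Step 3: midpoint = (4.500000 + 4.750000)/2 = 4.625000
  f(4.625000) = 2.931641
  f(mid) > 0, so root is in [4.500000, 4.625000]

midpoint = 4.625000


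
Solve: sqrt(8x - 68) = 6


Square both sides: 8x - 68 = 6^2 = 36
8x = 36 + 68 = 104
x = 13
Check: sqrt(8*13 - 68) = sqrt(36) = 6 ✓

x = 13


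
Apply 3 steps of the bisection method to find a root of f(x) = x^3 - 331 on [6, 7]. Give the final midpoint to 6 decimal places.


f(x) = x^3 - 331
f(6) = -115 < 0
f(7) = 12 > 0

Step 1: midpoint = (6.000000 + 7.000000)/2 = 6.500000
  f(6.500000) = -56.375000
  f(mid) < 0, so root is in [6.500000, 7.000000]

Step 2: midpoint = (6.500000 + 7.000000)/2 = 6.750000
  f(6.750000) = -23.453125
  f(mid) < 0, so root is in [6.750000, 7.000000]

Step 3: midpoint = (6.750000 + 7.000000)/2 = 6.875000
  f(6.875000) = -6.048828
  f(mid) < 0, so root is in [6.875000, 7.000000]

midpoint = 6.875000


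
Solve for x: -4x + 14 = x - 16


Starting with: -4x + 14 = x - 16
Move all x terms to left: (-4 - 1)x = -16 - 14
Simplify: -5x = -30
Divide both sides by -5: x = 6

x = 6


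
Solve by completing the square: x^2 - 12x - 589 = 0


Start: x^2 - 12x - 589 = 0
Move constant: x^2 - 12x = 589
Half of -12 is -6, squared is 36
Add 36 to both sides: x^2 - 12x + 36 = 625
(x - 6)^2 = 625
x - 6 = ±25
x = 6 + 25 = 31 or x = 6 - 25 = -19

x = -19, x = 31


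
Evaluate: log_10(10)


We need the exponent such that 10^? = 10
10^1 = 10
Therefore log_10(10) = 1

1


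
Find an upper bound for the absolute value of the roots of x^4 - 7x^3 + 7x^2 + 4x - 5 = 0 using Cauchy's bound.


Cauchy's bound: all roots r satisfy |r| <= 1 + max(|a_i/a_n|) for i = 0,...,n-1
where a_n is the leading coefficient.

Coefficients: [1, -7, 7, 4, -5]
Leading coefficient a_n = 1
Ratios |a_i/a_n|: 7, 7, 4, 5
Maximum ratio: 7
Cauchy's bound: |r| <= 1 + 7 = 8

Upper bound = 8


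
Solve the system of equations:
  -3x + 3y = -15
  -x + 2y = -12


Using Cramer's rule:
Determinant D = (-3)(2) - (-1)(3) = -6 + 3 = -3
Dx = (-15)(2) - (-12)(3) = -30 + 36 = 6
Dy = (-3)(-12) - (-1)(-15) = 36 - 15 = 21
x = Dx/D = 6/-3 = -2
y = Dy/D = 21/-3 = -7

x = -2, y = -7


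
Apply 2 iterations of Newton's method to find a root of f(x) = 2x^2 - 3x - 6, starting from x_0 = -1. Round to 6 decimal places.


Newton's method: x_(n+1) = x_n - f(x_n)/f'(x_n)
f(x) = 2x^2 - 3x - 6
f'(x) = 4x - 3

Iteration 1:
  f(-1.000000) = -1.000000
  f'(-1.000000) = -7.000000
  x_1 = -1.000000 - (-1.000000)/(-7.000000) = -1.142857

Iteration 2:
  f(-1.142857) = 0.040816
  f'(-1.142857) = -7.571429
  x_2 = -1.142857 - (0.040816)/(-7.571429) = -1.137466

x_2 = -1.137466


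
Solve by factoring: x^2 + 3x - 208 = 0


We need two numbers that multiply to -208 and add to 3.
Those numbers are 16 and -13 (since 16 * (-13) = -208 and 16 + (-13) = 3).
So x^2 + 3x - 208 = (x + 16)(x - 13) = 0
Setting each factor to zero: x = -16 or x = 13

x = -16, x = 13


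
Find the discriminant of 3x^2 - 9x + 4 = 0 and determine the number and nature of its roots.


For ax^2 + bx + c = 0, discriminant D = b^2 - 4ac
Here a = 3, b = -9, c = 4
D = (-9)^2 - 4(3)(4) = 81 - 48 = 33

D = 33 > 0 but not a perfect square
The equation has 2 distinct real irrational roots.

Discriminant = 33, 2 distinct real irrational roots


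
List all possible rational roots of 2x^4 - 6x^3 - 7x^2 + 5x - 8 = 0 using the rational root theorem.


Rational root theorem: possible roots are ±p/q where:
  p divides the constant term (-8): p ∈ {1, 2, 4, 8}
  q divides the leading coefficient (2): q ∈ {1, 2}

All possible rational roots: -8, -4, -2, -1, -1/2, 1/2, 1, 2, 4, 8

-8, -4, -2, -1, -1/2, 1/2, 1, 2, 4, 8


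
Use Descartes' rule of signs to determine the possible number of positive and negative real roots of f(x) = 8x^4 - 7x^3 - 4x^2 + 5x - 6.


Descartes' rule of signs:

For positive roots, count sign changes in f(x) = 8x^4 - 7x^3 - 4x^2 + 5x - 6:
Signs of coefficients: +, -, -, +, -
Number of sign changes: 3
Possible positive real roots: 3, 1

For negative roots, examine f(-x) = 8x^4 + 7x^3 - 4x^2 - 5x - 6:
Signs of coefficients: +, +, -, -, -
Number of sign changes: 1
Possible negative real roots: 1

Positive roots: 3 or 1; Negative roots: 1


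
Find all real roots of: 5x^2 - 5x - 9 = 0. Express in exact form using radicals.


Using the quadratic formula: x = (-b ± sqrt(b^2 - 4ac)) / (2a)
Here a = 5, b = -5, c = -9
Discriminant = b^2 - 4ac = (-5)^2 - 4(5)(-9) = 25 + 180 = 205
Since discriminant = 205 > 0, there are two real roots.
x = (5 ± sqrt(205)) / 10
Numerically: x ≈ 1.9318 or x ≈ -0.9318

x = (5 + sqrt(205)) / 10 or x = (5 - sqrt(205)) / 10


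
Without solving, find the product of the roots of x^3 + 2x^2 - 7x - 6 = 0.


By Vieta's formulas for x^3 + bx^2 + cx + d = 0:
  r1 + r2 + r3 = -b/a = -2
  r1*r2 + r1*r3 + r2*r3 = c/a = -7
  r1*r2*r3 = -d/a = 6


Product = 6


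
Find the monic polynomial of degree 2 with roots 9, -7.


A monic polynomial with roots 9, -7 is:
p(x) = (x - 9)(x + 7)
After multiplying by (x - 9): x - 9
After multiplying by (x + 7): x^2 - 2x - 63

x^2 - 2x - 63


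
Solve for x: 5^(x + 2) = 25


Express both sides with the same base.
25 = 5^2
Since the bases match, equate exponents: x + 2 = 2
So x = 2 - (2) = 0

x = 0


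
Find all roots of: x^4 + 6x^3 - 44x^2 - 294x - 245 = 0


Let p(x) = x^4 + 6x^3 - 44x^2 - 294x - 245. By the rational root theorem (leading coefficient 1), any rational root is an integer divisor of 245: try ±1, ±2, ... in turn.
Test x = 1: value = -576 ≠ 0.
Test x = -1: value = 0 ✓, so (x + 1) is a factor.
Synthetic division by (x + 1): bring down 1; 1(-1) + 6 = 5; 5(-1) - 44 = -49; (-49)(-1) - 294 = -245; (-245)(-1) - 245 = 0 → quotient x^3 + 5x^2 - 49x - 245, remainder 0.
Continue with the quotient x^3 + 5x^2 - 49x - 245 (candidates must divide 245; re-test x = -1 first in case it repeats).
Test x = -1: value = -192 ≠ 0.
Test x = 5: value = -240 ≠ 0.
Test x = -5: value = 0 ✓, so (x + 5) is a factor.
Synthetic division by (x + 5): bring down 1; 1(-5) + 5 = 0; 0(-5) - 49 = -49; (-49)(-5) - 245 = 0 → quotient x^2 - 49, remainder 0.
Solve the quadratic x^2 - 49 = 0: discriminant = 0^2 - 4(1)(-49) = 0 + 196 = 196.
sqrt(196) = 14, so x = (0 ± 14)/2: x = 7 or x = -7.
Collecting all roots found:

x = -7, x = -5, x = -1, x = 7


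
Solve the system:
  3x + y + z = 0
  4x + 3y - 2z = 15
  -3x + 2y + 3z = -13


Using Cramer's rule. Expand each determinant along the first row.
D  = 3*[3*3 - (-2)*2] - 1*[4*3 - (-2)*(-3)] + 1*[4*2 - 3*(-3)]
  = 3*(13) - 1*(6) + 1*(17) = 50
Dx = 0*[3*3 - (-2)*2] - 1*[15*3 - (-2)*(-13)] + 1*[15*2 - 3*(-13)]
  = 0*(13) - 1*(19) + 1*(69) = 50
Dy = 3*[15*3 - (-2)*(-13)] - 0*[4*3 - (-2)*(-3)] + 1*[4*(-13) - 15*(-3)]
  = 3*(19) - 0*(6) + 1*(-7) = 50
Dz = 3*[3*(-13) - 15*2] - 1*[4*(-13) - 15*(-3)] + 0*[4*2 - 3*(-3)]
  = 3*(-69) - 1*(-7) + 0*(17) = -200
x = Dx/D = 50/50 = 1, y = Dy/D = 50/50 = 1, z = Dz/D = -200/50 = -4
Check eq1: (3)(1) + (1)(1) + (1)(-4) = 0 = 0 ✓
Check eq2: (4)(1) + (3)(1) + (-2)(-4) = 15 = 15 ✓
Check eq3: (-3)(1) + (2)(1) + (3)(-4) = -13 = -13 ✓

x = 1, y = 1, z = -4


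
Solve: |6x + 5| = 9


An absolute value equation |expr| = 9 gives two cases:
Case 1: 6x + 5 = 9
  6x = 4, so x = 2/3
Case 2: 6x + 5 = -9
  6x = -14, so x = -7/3

x = -7/3, x = 2/3


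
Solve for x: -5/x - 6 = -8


Subtract -6 from both sides: -5/x = -2
Multiply both sides by x: -5 = -2 * x
Divide by -2: x = 5/2

x = 5/2


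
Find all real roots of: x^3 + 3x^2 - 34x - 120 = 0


Let p(x) = x^3 + 3x^2 - 34x - 120. By the rational root theorem (leading coefficient 1), any rational root is an integer divisor of 120: try ±1, ±2, ... in turn.
Test x = 1: value = -150 ≠ 0.
Test x = -1: value = -84 ≠ 0.
Test x = 2: value = -168 ≠ 0.
Test x = -2: value = -48 ≠ 0.
Test x = 3: value = -168 ≠ 0.
Test x = -3: value = -18 ≠ 0.
Test x = 4: value = -144 ≠ 0.
Test x = -4: value = 0 ✓, so (x + 4) is a factor.
Synthetic division by (x + 4): bring down 1; 1(-4) + 3 = -1; (-1)(-4) - 34 = -30; (-30)(-4) - 120 = 0 → quotient x^2 - x - 30, remainder 0.
Solve the quadratic x^2 - x - 30 = 0: discriminant = (-1)^2 - 4(1)(-30) = 1 + 120 = 121.
sqrt(121) = 11, so x = (1 ± 11)/2: x = 6 or x = -5.

x = -5, x = -4, x = 6


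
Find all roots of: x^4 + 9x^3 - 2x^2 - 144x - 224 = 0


Let p(x) = x^4 + 9x^3 - 2x^2 - 144x - 224. By the rational root theorem (leading coefficient 1), any rational root is an integer divisor of 224: try ±1, ±2, ... in turn.
Test x = 1: value = -360 ≠ 0.
Test x = -1: value = -90 ≠ 0.
Test x = 2: value = -432 ≠ 0.
Test x = -2: value = 0 ✓, so (x + 2) is a factor.
Synthetic division by (x + 2): bring down 1; 1(-2) + 9 = 7; 7(-2) - 2 = -16; (-16)(-2) - 144 = -112; (-112)(-2) - 224 = 0 → quotient x^3 + 7x^2 - 16x - 112, remainder 0.
Continue with the quotient x^3 + 7x^2 - 16x - 112 (candidates must divide 112; re-test x = -2 first in case it repeats).
Test x = -2: value = -60 ≠ 0.
Test x = 4: value = 0 ✓, so (x - 4) is a factor.
Synthetic division by (x - 4): bring down 1; 1(4) + 7 = 11; 11(4) - 16 = 28; 28(4) - 112 = 0 → quotient x^2 + 11x + 28, remainder 0.
Solve the quadratic x^2 + 11x + 28 = 0: discriminant = 11^2 - 4(1)(28) = 121 - 112 = 9.
sqrt(9) = 3, so x = (-11 ± 3)/2: x = -4 or x = -7.
Collecting all roots found:

x = -7, x = -4, x = -2, x = 4


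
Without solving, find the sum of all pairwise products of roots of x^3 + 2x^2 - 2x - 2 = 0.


By Vieta's formulas for x^3 + bx^2 + cx + d = 0:
  r1 + r2 + r3 = -b/a = -2
  r1*r2 + r1*r3 + r2*r3 = c/a = -2
  r1*r2*r3 = -d/a = 2


Sum of pairwise products = -2


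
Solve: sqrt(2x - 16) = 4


Square both sides: 2x - 16 = 4^2 = 16
2x = 16 + 16 = 32
x = 16
Check: sqrt(2*16 - 16) = sqrt(16) = 4 ✓

x = 16


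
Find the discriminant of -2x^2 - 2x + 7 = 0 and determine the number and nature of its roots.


For ax^2 + bx + c = 0, discriminant D = b^2 - 4ac
Here a = -2, b = -2, c = 7
D = (-2)^2 - 4(-2)(7) = 4 + 56 = 60

D = 60 > 0 but not a perfect square
The equation has 2 distinct real irrational roots.

Discriminant = 60, 2 distinct real irrational roots


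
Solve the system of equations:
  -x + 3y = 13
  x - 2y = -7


Using Cramer's rule:
Determinant D = (-1)(-2) - (1)(3) = 2 - 3 = -1
Dx = (13)(-2) - (-7)(3) = -26 + 21 = -5
Dy = (-1)(-7) - (1)(13) = 7 - 13 = -6
x = Dx/D = -5/-1 = 5
y = Dy/D = -6/-1 = 6

x = 5, y = 6


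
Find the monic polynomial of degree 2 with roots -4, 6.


A monic polynomial with roots -4, 6 is:
p(x) = (x + 4)(x - 6)
After multiplying by (x + 4): x + 4
After multiplying by (x - 6): x^2 - 2x - 24

x^2 - 2x - 24


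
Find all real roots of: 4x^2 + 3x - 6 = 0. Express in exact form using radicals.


Using the quadratic formula: x = (-b ± sqrt(b^2 - 4ac)) / (2a)
Here a = 4, b = 3, c = -6
Discriminant = b^2 - 4ac = 3^2 - 4(4)(-6) = 9 + 96 = 105
Since discriminant = 105 > 0, there are two real roots.
x = (-3 ± sqrt(105)) / 8
Numerically: x ≈ 0.9059 or x ≈ -1.6559

x = (-3 + sqrt(105)) / 8 or x = (-3 - sqrt(105)) / 8


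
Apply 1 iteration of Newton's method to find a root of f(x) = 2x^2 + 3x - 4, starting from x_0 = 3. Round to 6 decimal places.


Newton's method: x_(n+1) = x_n - f(x_n)/f'(x_n)
f(x) = 2x^2 + 3x - 4
f'(x) = 4x + 3

Iteration 1:
  f(3.000000) = 23.000000
  f'(3.000000) = 15.000000
  x_1 = 3.000000 - (23.000000)/(15.000000) = 1.466667

x_1 = 1.466667


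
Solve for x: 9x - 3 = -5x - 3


Starting with: 9x - 3 = -5x - 3
Move all x terms to left: (9 + 5)x = -3 + 3
Simplify: 14x = 0
Divide both sides by 14: x = 0

x = 0


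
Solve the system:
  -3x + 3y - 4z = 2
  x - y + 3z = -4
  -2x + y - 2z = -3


Using Cramer's rule. Expand each determinant along the first row.
D  = (-3)*[(-1)*(-2) - 3*1] - 3*[1*(-2) - 3*(-2)] + (-4)*[1*1 - (-1)*(-2)]
  = (-3)*(-1) - 3*(4) + (-4)*(-1) = -5
Dx = 2*[(-1)*(-2) - 3*1] - 3*[(-4)*(-2) - 3*(-3)] + (-4)*[(-4)*1 - (-1)*(-3)]
  = 2*(-1) - 3*(17) + (-4)*(-7) = -25
Dy = (-3)*[(-4)*(-2) - 3*(-3)] - 2*[1*(-2) - 3*(-2)] + (-4)*[1*(-3) - (-4)*(-2)]
  = (-3)*(17) - 2*(4) + (-4)*(-11) = -15
Dz = (-3)*[(-1)*(-3) - (-4)*1] - 3*[1*(-3) - (-4)*(-2)] + 2*[1*1 - (-1)*(-2)]
  = (-3)*(7) - 3*(-11) + 2*(-1) = 10
x = Dx/D = -25/-5 = 5, y = Dy/D = -15/-5 = 3, z = Dz/D = 10/-5 = -2
Check eq1: (-3)(5) + (3)(3) + (-4)(-2) = 2 = 2 ✓
Check eq2: (1)(5) + (-1)(3) + (3)(-2) = -4 = -4 ✓
Check eq3: (-2)(5) + (1)(3) + (-2)(-2) = -3 = -3 ✓

x = 5, y = 3, z = -2


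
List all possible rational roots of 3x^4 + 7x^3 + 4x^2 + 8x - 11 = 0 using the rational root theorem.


Rational root theorem: possible roots are ±p/q where:
  p divides the constant term (-11): p ∈ {1, 11}
  q divides the leading coefficient (3): q ∈ {1, 3}

All possible rational roots: -11, -11/3, -1, -1/3, 1/3, 1, 11/3, 11

-11, -11/3, -1, -1/3, 1/3, 1, 11/3, 11


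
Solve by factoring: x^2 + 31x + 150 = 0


We need two numbers that multiply to 150 and add to 31.
Those numbers are 6 and 25 (since 6 * 25 = 150 and 6 + 25 = 31).
So x^2 + 31x + 150 = (x + 6)(x + 25) = 0
Setting each factor to zero: x = -6 or x = -25

x = -25, x = -6


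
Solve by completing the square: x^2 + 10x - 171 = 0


Start: x^2 + 10x - 171 = 0
Move constant: x^2 + 10x = 171
Half of 10 is 5, squared is 25
Add 25 to both sides: x^2 + 10x + 25 = 196
(x + 5)^2 = 196
x + 5 = ±14
x = -5 + 14 = 9 or x = -5 - 14 = -19

x = -19, x = 9


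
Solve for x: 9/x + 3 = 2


Subtract 3 from both sides: 9/x = -1
Multiply both sides by x: 9 = -1 * x
Divide by -1: x = -9

x = -9


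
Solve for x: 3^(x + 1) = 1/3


Express both sides with the same base.
1/3 = 3^(-1)
Since the bases match, equate exponents: x + 1 = -1
So x = -1 - (1) = -2

x = -2


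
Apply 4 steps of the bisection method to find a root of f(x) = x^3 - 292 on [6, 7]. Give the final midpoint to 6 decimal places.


f(x) = x^3 - 292
f(6) = -76 < 0
f(7) = 51 > 0

Step 1: midpoint = (6.000000 + 7.000000)/2 = 6.500000
  f(6.500000) = -17.375000
  f(mid) < 0, so root is in [6.500000, 7.000000]

Step 2: midpoint = (6.500000 + 7.000000)/2 = 6.750000
  f(6.750000) = 15.546875
  f(mid) > 0, so root is in [6.500000, 6.750000]

Step 3: midpoint = (6.500000 + 6.750000)/2 = 6.625000
  f(6.625000) = -1.224609
  f(mid) < 0, so root is in [6.625000, 6.750000]

Step 4: midpoint = (6.625000 + 6.750000)/2 = 6.687500
  f(6.687500) = 7.082764
  f(mid) > 0, so root is in [6.625000, 6.687500]

midpoint = 6.687500


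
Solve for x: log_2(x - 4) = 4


Convert to exponential form: x - 4 = 2^4 = 16
x = 16 + 4 = 20
Check: log_2(20 - 4) = log_2(16) = log_2(16) = 4 ✓

x = 20


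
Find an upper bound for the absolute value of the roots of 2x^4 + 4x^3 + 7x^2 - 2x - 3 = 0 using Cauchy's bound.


Cauchy's bound: all roots r satisfy |r| <= 1 + max(|a_i/a_n|) for i = 0,...,n-1
where a_n is the leading coefficient.

Coefficients: [2, 4, 7, -2, -3]
Leading coefficient a_n = 2
Ratios |a_i/a_n|: 2, 7/2, 1, 3/2
Maximum ratio: 7/2
Cauchy's bound: |r| <= 1 + 7/2 = 9/2

Upper bound = 9/2


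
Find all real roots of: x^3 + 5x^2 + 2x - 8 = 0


Let p(x) = x^3 + 5x^2 + 2x - 8. By the rational root theorem (leading coefficient 1), any rational root is an integer divisor of 8: try ±1, ±2, ... in turn.
Test x = 1: value = 0 ✓, so (x - 1) is a factor.
Synthetic division by (x - 1): bring down 1; 1(1) + 5 = 6; 6(1) + 2 = 8; 8(1) - 8 = 0 → quotient x^2 + 6x + 8, remainder 0.
Solve the quadratic x^2 + 6x + 8 = 0: discriminant = 6^2 - 4(1)(8) = 36 - 32 = 4.
sqrt(4) = 2, so x = (-6 ± 2)/2: x = -2 or x = -4.

x = -4, x = -2, x = 1


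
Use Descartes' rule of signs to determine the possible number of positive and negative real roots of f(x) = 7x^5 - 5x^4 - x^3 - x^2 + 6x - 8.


Descartes' rule of signs:

For positive roots, count sign changes in f(x) = 7x^5 - 5x^4 - x^3 - x^2 + 6x - 8:
Signs of coefficients: +, -, -, -, +, -
Number of sign changes: 3
Possible positive real roots: 3, 1

For negative roots, examine f(-x) = -7x^5 - 5x^4 + x^3 - x^2 - 6x - 8:
Signs of coefficients: -, -, +, -, -, -
Number of sign changes: 2
Possible negative real roots: 2, 0

Positive roots: 3 or 1; Negative roots: 2 or 0


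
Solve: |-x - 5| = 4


An absolute value equation |expr| = 4 gives two cases:
Case 1: -x - 5 = 4
  -x = 9, so x = -9
Case 2: -x - 5 = -4
  -x = 1, so x = -1

x = -9, x = -1


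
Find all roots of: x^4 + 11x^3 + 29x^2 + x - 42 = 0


Let p(x) = x^4 + 11x^3 + 29x^2 + x - 42. By the rational root theorem (leading coefficient 1), any rational root is an integer divisor of 42: try ±1, ±2, ... in turn.
Test x = 1: value = 0 ✓, so (x - 1) is a factor.
Synthetic division by (x - 1): bring down 1; 1(1) + 11 = 12; 12(1) + 29 = 41; 41(1) + 1 = 42; 42(1) - 42 = 0 → quotient x^3 + 12x^2 + 41x + 42, remainder 0.
Continue with the quotient x^3 + 12x^2 + 41x + 42 (candidates must divide 42; re-test x = 1 first in case it repeats).
Test x = 1: value = 96 ≠ 0.
Test x = -1: value = 12 ≠ 0.
Test x = 2: value = 180 ≠ 0.
Test x = -2: value = 0 ✓, so (x + 2) is a factor.
Synthetic division by (x + 2): bring down 1; 1(-2) + 12 = 10; 10(-2) + 41 = 21; 21(-2) + 42 = 0 → quotient x^2 + 10x + 21, remainder 0.
Solve the quadratic x^2 + 10x + 21 = 0: discriminant = 10^2 - 4(1)(21) = 100 - 84 = 16.
sqrt(16) = 4, so x = (-10 ± 4)/2: x = -3 or x = -7.
Collecting all roots found:

x = -7, x = -3, x = -2, x = 1


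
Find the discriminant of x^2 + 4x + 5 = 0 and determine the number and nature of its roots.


For ax^2 + bx + c = 0, discriminant D = b^2 - 4ac
Here a = 1, b = 4, c = 5
D = (4)^2 - 4(1)(5) = 16 - 20 = -4

D = -4 < 0
The equation has no real roots (2 complex conjugate roots).

Discriminant = -4, no real roots (2 complex conjugate roots)


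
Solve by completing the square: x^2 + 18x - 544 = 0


Start: x^2 + 18x - 544 = 0
Move constant: x^2 + 18x = 544
Half of 18 is 9, squared is 81
Add 81 to both sides: x^2 + 18x + 81 = 625
(x + 9)^2 = 625
x + 9 = ±25
x = -9 + 25 = 16 or x = -9 - 25 = -34

x = -34, x = 16
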